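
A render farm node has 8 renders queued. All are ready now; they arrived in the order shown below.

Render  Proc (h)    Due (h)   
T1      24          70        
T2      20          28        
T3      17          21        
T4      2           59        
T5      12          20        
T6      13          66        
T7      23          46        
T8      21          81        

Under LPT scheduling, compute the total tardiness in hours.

380

LPT (decreasing processing time): T1 T7 T8 T2 T3 T6 T5 T4.
T1: 0→24, due 70, tardiness 0
T7: 24→47, due 46, tardiness 1
T8: 47→68, due 81, tardiness 0
T2: 68→88, due 28, tardiness 60
T3: 88→105, due 21, tardiness 84
T6: 105→118, due 66, tardiness 52
T5: 118→130, due 20, tardiness 110
T4: 130→132, due 59, tardiness 73
Sum = 0+1+0+60+84+52+110+73 = 380.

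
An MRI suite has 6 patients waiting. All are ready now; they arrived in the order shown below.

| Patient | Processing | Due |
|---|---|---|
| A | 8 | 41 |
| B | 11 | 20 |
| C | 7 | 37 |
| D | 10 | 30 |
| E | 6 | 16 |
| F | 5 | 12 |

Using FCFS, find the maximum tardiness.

35

FIFO (arrival order): A B C D E F.
A: 0→8, due 41, tardiness 0
B: 8→19, due 20, tardiness 0
C: 19→26, due 37, tardiness 0
D: 26→36, due 30, tardiness 6
E: 36→42, due 16, tardiness 26
F: 42→47, due 12, tardiness 35
Maximum = 35.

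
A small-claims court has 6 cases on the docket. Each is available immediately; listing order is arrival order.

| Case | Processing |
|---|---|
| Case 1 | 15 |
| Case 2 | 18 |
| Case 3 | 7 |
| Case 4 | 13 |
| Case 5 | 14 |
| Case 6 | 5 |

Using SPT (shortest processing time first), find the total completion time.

207

SPT (increasing processing time): Case 6 Case 3 Case 4 Case 5 Case 1 Case 2.
Case 6: 0→5
Case 3: 5→12
Case 4: 12→25
Case 5: 25→39
Case 1: 39→54
Case 2: 54→72
Sum = 5+12+25+39+54+72 = 207.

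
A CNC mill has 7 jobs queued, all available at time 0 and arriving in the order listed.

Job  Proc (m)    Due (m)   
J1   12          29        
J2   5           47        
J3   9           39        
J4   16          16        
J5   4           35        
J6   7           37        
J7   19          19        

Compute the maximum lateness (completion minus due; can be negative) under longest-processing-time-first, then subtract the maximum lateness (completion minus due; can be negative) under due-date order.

LPT (decreasing processing time): J7 J4 J1 J3 J6 J2 J5.
J7: 0→19, due 19, lateness 0
J4: 19→35, due 16, lateness 19
J1: 35→47, due 29, lateness 18
J3: 47→56, due 39, lateness 17
J6: 56→63, due 37, lateness 26
J2: 63→68, due 47, lateness 21
J5: 68→72, due 35, lateness 37
Maximum = 37.
EDD (increasing due date): J4 J7 J1 J5 J6 J3 J2.
J4: 0→16, due 16, lateness 0
J7: 16→35, due 19, lateness 16
J1: 35→47, due 29, lateness 18
J5: 47→51, due 35, lateness 16
J6: 51→58, due 37, lateness 21
J3: 58→67, due 39, lateness 28
J2: 67→72, due 47, lateness 25
Maximum = 28.
Difference = 37 − 28 = 9.

9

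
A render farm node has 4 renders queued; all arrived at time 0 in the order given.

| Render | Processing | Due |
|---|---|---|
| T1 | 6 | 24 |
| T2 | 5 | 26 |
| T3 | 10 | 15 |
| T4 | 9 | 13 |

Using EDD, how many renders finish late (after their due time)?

3

EDD (increasing due date): T4 T3 T1 T2.
T4: 0→9, due 13, tardiness 0
T3: 9→19, due 15, tardiness 4
T1: 19→25, due 24, tardiness 1
T2: 25→30, due 26, tardiness 4
Late renders: 3.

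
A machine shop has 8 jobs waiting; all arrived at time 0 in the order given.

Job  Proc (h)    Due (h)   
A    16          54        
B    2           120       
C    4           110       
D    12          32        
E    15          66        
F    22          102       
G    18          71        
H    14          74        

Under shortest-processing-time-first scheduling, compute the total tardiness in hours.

SPT (increasing processing time): B C D H E A G F.
B: 0→2, due 120, tardiness 0
C: 2→6, due 110, tardiness 0
D: 6→18, due 32, tardiness 0
H: 18→32, due 74, tardiness 0
E: 32→47, due 66, tardiness 0
A: 47→63, due 54, tardiness 9
G: 63→81, due 71, tardiness 10
F: 81→103, due 102, tardiness 1
Sum = 0+0+0+0+0+9+10+1 = 20.

20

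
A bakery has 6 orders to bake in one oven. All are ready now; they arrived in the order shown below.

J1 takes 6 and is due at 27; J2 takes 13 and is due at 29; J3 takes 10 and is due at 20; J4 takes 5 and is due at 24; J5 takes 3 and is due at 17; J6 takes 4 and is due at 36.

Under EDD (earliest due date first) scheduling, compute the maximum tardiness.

8

EDD (increasing due date): J5 J3 J4 J1 J2 J6.
J5: 0→3, due 17, tardiness 0
J3: 3→13, due 20, tardiness 0
J4: 13→18, due 24, tardiness 0
J1: 18→24, due 27, tardiness 0
J2: 24→37, due 29, tardiness 8
J6: 37→41, due 36, tardiness 5
Maximum = 8.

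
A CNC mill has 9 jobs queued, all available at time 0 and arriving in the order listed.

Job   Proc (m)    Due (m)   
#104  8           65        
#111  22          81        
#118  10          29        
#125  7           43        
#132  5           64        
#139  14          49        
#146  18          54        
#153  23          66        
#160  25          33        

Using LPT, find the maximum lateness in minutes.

84

LPT (decreasing processing time): #160 #153 #111 #146 #139 #118 #104 #125 #132.
#160: 0→25, due 33, lateness -8
#153: 25→48, due 66, lateness -18
#111: 48→70, due 81, lateness -11
#146: 70→88, due 54, lateness 34
#139: 88→102, due 49, lateness 53
#118: 102→112, due 29, lateness 83
#104: 112→120, due 65, lateness 55
#125: 120→127, due 43, lateness 84
#132: 127→132, due 64, lateness 68
Maximum = 84.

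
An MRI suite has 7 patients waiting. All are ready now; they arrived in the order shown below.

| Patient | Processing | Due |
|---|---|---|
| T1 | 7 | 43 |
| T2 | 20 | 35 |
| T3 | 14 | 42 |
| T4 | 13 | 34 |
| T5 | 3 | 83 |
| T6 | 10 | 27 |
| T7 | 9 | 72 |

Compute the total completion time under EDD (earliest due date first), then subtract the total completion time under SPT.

111

EDD (increasing due date): T6 T4 T2 T3 T1 T7 T5.
T6: 0→10
T4: 10→23
T2: 23→43
T3: 43→57
T1: 57→64
T7: 64→73
T5: 73→76
Sum = 10+23+43+57+64+73+76 = 346.
SPT (increasing processing time): T5 T1 T7 T6 T4 T3 T2.
T5: 0→3
T1: 3→10
T7: 10→19
T6: 19→29
T4: 29→42
T3: 42→56
T2: 56→76
Sum = 3+10+19+29+42+56+76 = 235.
Difference = 346 − 235 = 111.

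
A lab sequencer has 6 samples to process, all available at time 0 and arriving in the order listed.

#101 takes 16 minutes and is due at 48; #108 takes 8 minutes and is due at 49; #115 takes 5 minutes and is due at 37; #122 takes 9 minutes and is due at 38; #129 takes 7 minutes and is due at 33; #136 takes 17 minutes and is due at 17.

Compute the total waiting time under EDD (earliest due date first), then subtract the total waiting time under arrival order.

10

EDD (increasing due date): #136 #129 #115 #122 #101 #108.
#136: waits 0, runs 0→17
#129: waits 17, runs 17→24
#115: waits 24, runs 24→29
#122: waits 29, runs 29→38
#101: waits 38, runs 38→54
#108: waits 54, runs 54→62
Sum = 0+17+24+29+38+54 = 162.
FIFO (arrival order): #101 #108 #115 #122 #129 #136.
#101: waits 0, runs 0→16
#108: waits 16, runs 16→24
#115: waits 24, runs 24→29
#122: waits 29, runs 29→38
#129: waits 38, runs 38→45
#136: waits 45, runs 45→62
Sum = 0+16+24+29+38+45 = 152.
Difference = 162 − 152 = 10.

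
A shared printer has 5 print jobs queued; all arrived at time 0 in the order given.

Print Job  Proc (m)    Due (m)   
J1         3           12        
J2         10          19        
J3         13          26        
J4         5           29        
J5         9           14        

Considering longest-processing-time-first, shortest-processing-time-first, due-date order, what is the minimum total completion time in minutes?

95

LPT (decreasing processing time): J3 J2 J5 J4 J1.
J3: 0→13
J2: 13→23
J5: 23→32
J4: 32→37
J1: 37→40
Sum = 13+23+32+37+40 = 145.
SPT (increasing processing time): J1 J4 J5 J2 J3.
J1: 0→3
J4: 3→8
J5: 8→17
J2: 17→27
J3: 27→40
Sum = 3+8+17+27+40 = 95.
EDD (increasing due date): J1 J5 J2 J3 J4.
J1: 0→3
J5: 3→12
J2: 12→22
J3: 22→35
J4: 35→40
Sum = 3+12+22+35+40 = 112.
LPT 145, SPT 95, EDD 112 → minimum 95.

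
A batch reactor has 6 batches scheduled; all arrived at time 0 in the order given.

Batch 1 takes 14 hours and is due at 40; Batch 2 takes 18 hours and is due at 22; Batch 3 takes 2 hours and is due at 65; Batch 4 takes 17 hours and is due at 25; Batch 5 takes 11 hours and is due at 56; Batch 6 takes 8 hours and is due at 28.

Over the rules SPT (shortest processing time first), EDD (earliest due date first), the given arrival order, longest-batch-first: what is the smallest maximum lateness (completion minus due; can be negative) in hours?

17

SPT (increasing processing time): Batch 3 Batch 6 Batch 5 Batch 1 Batch 4 Batch 2.
Batch 3: 0→2, due 65, lateness -63
Batch 6: 2→10, due 28, lateness -18
Batch 5: 10→21, due 56, lateness -35
Batch 1: 21→35, due 40, lateness -5
Batch 4: 35→52, due 25, lateness 27
Batch 2: 52→70, due 22, lateness 48
Maximum = 48.
EDD (increasing due date): Batch 2 Batch 4 Batch 6 Batch 1 Batch 5 Batch 3.
Batch 2: 0→18, due 22, lateness -4
Batch 4: 18→35, due 25, lateness 10
Batch 6: 35→43, due 28, lateness 15
Batch 1: 43→57, due 40, lateness 17
Batch 5: 57→68, due 56, lateness 12
Batch 3: 68→70, due 65, lateness 5
Maximum = 17.
FIFO (arrival order): Batch 1 Batch 2 Batch 3 Batch 4 Batch 5 Batch 6.
Batch 1: 0→14, due 40, lateness -26
Batch 2: 14→32, due 22, lateness 10
Batch 3: 32→34, due 65, lateness -31
Batch 4: 34→51, due 25, lateness 26
Batch 5: 51→62, due 56, lateness 6
Batch 6: 62→70, due 28, lateness 42
Maximum = 42.
LPT (decreasing processing time): Batch 2 Batch 4 Batch 1 Batch 5 Batch 6 Batch 3.
Batch 2: 0→18, due 22, lateness -4
Batch 4: 18→35, due 25, lateness 10
Batch 1: 35→49, due 40, lateness 9
Batch 5: 49→60, due 56, lateness 4
Batch 6: 60→68, due 28, lateness 40
Batch 3: 68→70, due 65, lateness 5
Maximum = 40.
SPT 48, EDD 17, FIFO 42, LPT 40 → minimum 17.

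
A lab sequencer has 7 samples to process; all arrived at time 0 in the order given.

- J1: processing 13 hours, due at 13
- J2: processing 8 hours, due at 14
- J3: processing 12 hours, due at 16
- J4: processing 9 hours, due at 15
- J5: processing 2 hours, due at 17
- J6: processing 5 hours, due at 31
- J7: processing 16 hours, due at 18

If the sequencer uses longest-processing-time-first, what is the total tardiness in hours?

200

LPT (decreasing processing time): J7 J1 J3 J4 J2 J6 J5.
J7: 0→16, due 18, tardiness 0
J1: 16→29, due 13, tardiness 16
J3: 29→41, due 16, tardiness 25
J4: 41→50, due 15, tardiness 35
J2: 50→58, due 14, tardiness 44
J6: 58→63, due 31, tardiness 32
J5: 63→65, due 17, tardiness 48
Sum = 0+16+25+35+44+32+48 = 200.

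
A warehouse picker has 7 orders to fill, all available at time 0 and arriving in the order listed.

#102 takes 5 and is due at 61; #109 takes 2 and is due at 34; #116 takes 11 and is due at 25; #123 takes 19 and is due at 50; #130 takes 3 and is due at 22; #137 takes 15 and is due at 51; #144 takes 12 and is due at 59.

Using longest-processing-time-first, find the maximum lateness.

43

LPT (decreasing processing time): #123 #137 #144 #116 #102 #130 #109.
#123: 0→19, due 50, lateness -31
#137: 19→34, due 51, lateness -17
#144: 34→46, due 59, lateness -13
#116: 46→57, due 25, lateness 32
#102: 57→62, due 61, lateness 1
#130: 62→65, due 22, lateness 43
#109: 65→67, due 34, lateness 33
Maximum = 43.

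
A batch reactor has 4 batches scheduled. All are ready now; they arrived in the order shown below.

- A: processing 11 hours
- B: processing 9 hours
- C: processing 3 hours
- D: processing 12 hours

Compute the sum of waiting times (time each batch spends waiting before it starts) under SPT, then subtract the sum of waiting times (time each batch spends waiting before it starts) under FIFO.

-16

SPT (increasing processing time): C B A D.
C: waits 0, runs 0→3
B: waits 3, runs 3→12
A: waits 12, runs 12→23
D: waits 23, runs 23→35
Sum = 0+3+12+23 = 38.
FIFO (arrival order): A B C D.
A: waits 0, runs 0→11
B: waits 11, runs 11→20
C: waits 20, runs 20→23
D: waits 23, runs 23→35
Sum = 0+11+20+23 = 54.
Difference = 38 − 54 = -16.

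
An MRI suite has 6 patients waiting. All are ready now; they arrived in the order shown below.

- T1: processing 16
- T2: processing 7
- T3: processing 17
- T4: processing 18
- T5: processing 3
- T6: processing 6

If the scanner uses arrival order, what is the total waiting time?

FIFO (arrival order): T1 T2 T3 T4 T5 T6.
T1: waits 0, runs 0→16
T2: waits 16, runs 16→23
T3: waits 23, runs 23→40
T4: waits 40, runs 40→58
T5: waits 58, runs 58→61
T6: waits 61, runs 61→67
Sum = 0+16+23+40+58+61 = 198.

198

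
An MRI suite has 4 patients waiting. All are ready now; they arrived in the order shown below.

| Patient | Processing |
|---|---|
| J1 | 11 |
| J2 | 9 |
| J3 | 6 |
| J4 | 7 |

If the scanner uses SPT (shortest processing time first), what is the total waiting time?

SPT (increasing processing time): J3 J4 J2 J1.
J3: waits 0, runs 0→6
J4: waits 6, runs 6→13
J2: waits 13, runs 13→22
J1: waits 22, runs 22→33
Sum = 0+6+13+22 = 41.

41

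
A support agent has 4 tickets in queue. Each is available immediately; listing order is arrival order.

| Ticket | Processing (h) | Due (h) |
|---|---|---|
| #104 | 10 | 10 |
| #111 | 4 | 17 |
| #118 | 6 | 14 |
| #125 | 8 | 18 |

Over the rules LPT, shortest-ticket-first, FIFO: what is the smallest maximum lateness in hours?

LPT (decreasing processing time): #104 #125 #118 #111.
#104: 0→10, due 10, lateness 0
#125: 10→18, due 18, lateness 0
#118: 18→24, due 14, lateness 10
#111: 24→28, due 17, lateness 11
Maximum = 11.
SPT (increasing processing time): #111 #118 #125 #104.
#111: 0→4, due 17, lateness -13
#118: 4→10, due 14, lateness -4
#125: 10→18, due 18, lateness 0
#104: 18→28, due 10, lateness 18
Maximum = 18.
FIFO (arrival order): #104 #111 #118 #125.
#104: 0→10, due 10, lateness 0
#111: 10→14, due 17, lateness -3
#118: 14→20, due 14, lateness 6
#125: 20→28, due 18, lateness 10
Maximum = 10.
LPT 11, SPT 18, FIFO 10 → minimum 10.

10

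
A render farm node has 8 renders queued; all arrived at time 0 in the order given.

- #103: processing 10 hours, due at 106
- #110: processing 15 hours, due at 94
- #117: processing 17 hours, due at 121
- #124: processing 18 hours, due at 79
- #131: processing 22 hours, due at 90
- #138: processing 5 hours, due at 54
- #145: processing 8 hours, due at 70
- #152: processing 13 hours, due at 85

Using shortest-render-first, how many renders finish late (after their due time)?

SPT (increasing processing time): #138 #145 #103 #152 #110 #117 #124 #131.
#138: 0→5, due 54, tardiness 0
#145: 5→13, due 70, tardiness 0
#103: 13→23, due 106, tardiness 0
#152: 23→36, due 85, tardiness 0
#110: 36→51, due 94, tardiness 0
#117: 51→68, due 121, tardiness 0
#124: 68→86, due 79, tardiness 7
#131: 86→108, due 90, tardiness 18
Late renders: 2.

2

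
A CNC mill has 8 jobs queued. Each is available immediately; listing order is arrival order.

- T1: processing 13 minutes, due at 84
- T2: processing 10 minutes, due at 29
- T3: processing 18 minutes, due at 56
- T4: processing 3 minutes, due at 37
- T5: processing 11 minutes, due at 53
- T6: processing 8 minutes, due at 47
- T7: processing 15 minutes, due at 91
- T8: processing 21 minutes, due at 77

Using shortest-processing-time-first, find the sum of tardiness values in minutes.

SPT (increasing processing time): T4 T6 T2 T5 T1 T7 T3 T8.
T4: 0→3, due 37, tardiness 0
T6: 3→11, due 47, tardiness 0
T2: 11→21, due 29, tardiness 0
T5: 21→32, due 53, tardiness 0
T1: 32→45, due 84, tardiness 0
T7: 45→60, due 91, tardiness 0
T3: 60→78, due 56, tardiness 22
T8: 78→99, due 77, tardiness 22
Sum = 0+0+0+0+0+0+22+22 = 44.

44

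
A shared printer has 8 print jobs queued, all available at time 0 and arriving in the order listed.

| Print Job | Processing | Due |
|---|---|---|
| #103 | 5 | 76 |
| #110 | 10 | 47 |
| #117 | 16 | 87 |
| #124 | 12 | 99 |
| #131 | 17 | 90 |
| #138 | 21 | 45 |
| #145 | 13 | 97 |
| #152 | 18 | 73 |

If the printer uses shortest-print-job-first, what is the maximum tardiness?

SPT (increasing processing time): #103 #110 #124 #145 #117 #131 #152 #138.
#103: 0→5, due 76, tardiness 0
#110: 5→15, due 47, tardiness 0
#124: 15→27, due 99, tardiness 0
#145: 27→40, due 97, tardiness 0
#117: 40→56, due 87, tardiness 0
#131: 56→73, due 90, tardiness 0
#152: 73→91, due 73, tardiness 18
#138: 91→112, due 45, tardiness 67
Maximum = 67.

67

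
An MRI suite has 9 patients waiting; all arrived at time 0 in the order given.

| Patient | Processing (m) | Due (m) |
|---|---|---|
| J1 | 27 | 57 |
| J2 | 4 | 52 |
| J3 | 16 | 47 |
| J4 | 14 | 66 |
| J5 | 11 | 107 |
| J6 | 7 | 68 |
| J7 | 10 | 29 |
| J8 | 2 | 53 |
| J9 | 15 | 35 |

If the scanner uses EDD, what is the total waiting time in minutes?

425

EDD (increasing due date): J7 J9 J3 J2 J8 J1 J4 J6 J5.
J7: waits 0, runs 0→10
J9: waits 10, runs 10→25
J3: waits 25, runs 25→41
J2: waits 41, runs 41→45
J8: waits 45, runs 45→47
J1: waits 47, runs 47→74
J4: waits 74, runs 74→88
J6: waits 88, runs 88→95
J5: waits 95, runs 95→106
Sum = 0+10+25+41+45+47+74+88+95 = 425.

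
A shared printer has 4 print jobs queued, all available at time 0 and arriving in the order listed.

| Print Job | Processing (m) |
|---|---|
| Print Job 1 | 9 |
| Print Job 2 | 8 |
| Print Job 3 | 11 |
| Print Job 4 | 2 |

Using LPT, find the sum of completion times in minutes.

LPT (decreasing processing time): Print Job 3 Print Job 1 Print Job 2 Print Job 4.
Print Job 3: 0→11
Print Job 1: 11→20
Print Job 2: 20→28
Print Job 4: 28→30
Sum = 11+20+28+30 = 89.

89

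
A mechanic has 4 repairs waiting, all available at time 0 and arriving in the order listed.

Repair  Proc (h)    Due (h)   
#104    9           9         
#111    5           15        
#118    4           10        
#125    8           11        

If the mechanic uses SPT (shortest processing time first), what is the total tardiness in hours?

23

SPT (increasing processing time): #118 #111 #125 #104.
#118: 0→4, due 10, tardiness 0
#111: 4→9, due 15, tardiness 0
#125: 9→17, due 11, tardiness 6
#104: 17→26, due 9, tardiness 17
Sum = 0+0+6+17 = 23.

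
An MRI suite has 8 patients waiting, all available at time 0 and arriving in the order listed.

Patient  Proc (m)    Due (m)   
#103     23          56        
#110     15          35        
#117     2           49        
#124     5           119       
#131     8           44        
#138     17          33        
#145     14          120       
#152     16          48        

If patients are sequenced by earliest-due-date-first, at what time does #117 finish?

EDD (increasing due date): #138 #110 #131 #152 #117 #103 #124 #145.
#138: 0→17
#110: 17→32
#131: 32→40
#152: 40→56
#117: 56→58

58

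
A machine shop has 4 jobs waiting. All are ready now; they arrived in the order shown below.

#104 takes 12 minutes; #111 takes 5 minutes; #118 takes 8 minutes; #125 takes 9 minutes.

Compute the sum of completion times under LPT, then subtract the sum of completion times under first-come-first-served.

LPT (decreasing processing time): #104 #125 #118 #111.
#104: 0→12
#125: 12→21
#118: 21→29
#111: 29→34
Sum = 12+21+29+34 = 96.
FIFO (arrival order): #104 #111 #118 #125.
#104: 0→12
#111: 12→17
#118: 17→25
#125: 25→34
Sum = 12+17+25+34 = 88.
Difference = 96 − 88 = 8.

8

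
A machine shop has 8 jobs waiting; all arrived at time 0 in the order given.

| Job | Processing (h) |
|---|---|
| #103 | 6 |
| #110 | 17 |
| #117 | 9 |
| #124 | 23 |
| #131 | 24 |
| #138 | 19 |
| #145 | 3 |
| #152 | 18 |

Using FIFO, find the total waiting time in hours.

394

FIFO (arrival order): #103 #110 #117 #124 #131 #138 #145 #152.
#103: waits 0, runs 0→6
#110: waits 6, runs 6→23
#117: waits 23, runs 23→32
#124: waits 32, runs 32→55
#131: waits 55, runs 55→79
#138: waits 79, runs 79→98
#145: waits 98, runs 98→101
#152: waits 101, runs 101→119
Sum = 0+6+23+32+55+79+98+101 = 394.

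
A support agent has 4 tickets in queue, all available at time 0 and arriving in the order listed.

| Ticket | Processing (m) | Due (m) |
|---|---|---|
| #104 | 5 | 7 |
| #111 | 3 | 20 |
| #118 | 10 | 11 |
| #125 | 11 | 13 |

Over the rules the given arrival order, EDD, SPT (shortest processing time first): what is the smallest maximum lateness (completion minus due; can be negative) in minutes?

FIFO (arrival order): #104 #111 #118 #125.
#104: 0→5, due 7, lateness -2
#111: 5→8, due 20, lateness -12
#118: 8→18, due 11, lateness 7
#125: 18→29, due 13, lateness 16
Maximum = 16.
EDD (increasing due date): #104 #118 #125 #111.
#104: 0→5, due 7, lateness -2
#118: 5→15, due 11, lateness 4
#125: 15→26, due 13, lateness 13
#111: 26→29, due 20, lateness 9
Maximum = 13.
SPT (increasing processing time): #111 #104 #118 #125.
#111: 0→3, due 20, lateness -17
#104: 3→8, due 7, lateness 1
#118: 8→18, due 11, lateness 7
#125: 18→29, due 13, lateness 16
Maximum = 16.
FIFO 16, EDD 13, SPT 16 → minimum 13.

13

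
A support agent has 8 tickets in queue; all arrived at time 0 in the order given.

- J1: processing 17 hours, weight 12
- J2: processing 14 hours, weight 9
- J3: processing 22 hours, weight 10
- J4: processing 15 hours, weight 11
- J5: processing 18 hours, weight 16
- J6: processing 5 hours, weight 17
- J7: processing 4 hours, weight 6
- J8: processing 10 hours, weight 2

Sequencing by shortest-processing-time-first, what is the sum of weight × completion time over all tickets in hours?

SPT (increasing processing time): J7 J6 J8 J2 J4 J1 J5 J3.
J7: finishes 4, weight 6, w·C = 24
J6: finishes 9, weight 17, w·C = 153
J8: finishes 19, weight 2, w·C = 38
J2: finishes 33, weight 9, w·C = 297
J4: finishes 48, weight 11, w·C = 528
J1: finishes 65, weight 12, w·C = 780
J5: finishes 83, weight 16, w·C = 1328
J3: finishes 105, weight 10, w·C = 1050
Sum = 24+153+38+297+528+780+1328+1050 = 4198.

4198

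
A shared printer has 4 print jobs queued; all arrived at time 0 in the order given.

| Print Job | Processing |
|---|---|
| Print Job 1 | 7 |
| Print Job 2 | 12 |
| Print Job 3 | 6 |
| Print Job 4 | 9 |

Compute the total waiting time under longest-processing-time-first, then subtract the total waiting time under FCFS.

LPT (decreasing processing time): Print Job 2 Print Job 4 Print Job 1 Print Job 3.
Print Job 2: waits 0, runs 0→12
Print Job 4: waits 12, runs 12→21
Print Job 1: waits 21, runs 21→28
Print Job 3: waits 28, runs 28→34
Sum = 0+12+21+28 = 61.
FIFO (arrival order): Print Job 1 Print Job 2 Print Job 3 Print Job 4.
Print Job 1: waits 0, runs 0→7
Print Job 2: waits 7, runs 7→19
Print Job 3: waits 19, runs 19→25
Print Job 4: waits 25, runs 25→34
Sum = 0+7+19+25 = 51.
Difference = 61 − 51 = 10.

10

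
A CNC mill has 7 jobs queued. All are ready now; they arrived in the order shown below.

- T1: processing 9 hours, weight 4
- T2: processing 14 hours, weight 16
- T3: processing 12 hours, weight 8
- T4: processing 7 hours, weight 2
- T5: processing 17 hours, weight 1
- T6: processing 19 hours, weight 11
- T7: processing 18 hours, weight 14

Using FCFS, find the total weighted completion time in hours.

FIFO (arrival order): T1 T2 T3 T4 T5 T6 T7.
T1: finishes 9, weight 4, w·C = 36
T2: finishes 23, weight 16, w·C = 368
T3: finishes 35, weight 8, w·C = 280
T4: finishes 42, weight 2, w·C = 84
T5: finishes 59, weight 1, w·C = 59
T6: finishes 78, weight 11, w·C = 858
T7: finishes 96, weight 14, w·C = 1344
Sum = 36+368+280+84+59+858+1344 = 3029.

3029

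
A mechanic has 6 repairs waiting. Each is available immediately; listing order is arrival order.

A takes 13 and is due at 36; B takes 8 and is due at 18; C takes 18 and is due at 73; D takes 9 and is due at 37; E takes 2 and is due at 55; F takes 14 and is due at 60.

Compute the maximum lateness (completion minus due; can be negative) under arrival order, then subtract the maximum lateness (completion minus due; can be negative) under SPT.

15

FIFO (arrival order): A B C D E F.
A: 0→13, due 36, lateness -23
B: 13→21, due 18, lateness 3
C: 21→39, due 73, lateness -34
D: 39→48, due 37, lateness 11
E: 48→50, due 55, lateness -5
F: 50→64, due 60, lateness 4
Maximum = 11.
SPT (increasing processing time): E B D A F C.
E: 0→2, due 55, lateness -53
B: 2→10, due 18, lateness -8
D: 10→19, due 37, lateness -18
A: 19→32, due 36, lateness -4
F: 32→46, due 60, lateness -14
C: 46→64, due 73, lateness -9
Maximum = -4.
Difference = 11 − -4 = 15.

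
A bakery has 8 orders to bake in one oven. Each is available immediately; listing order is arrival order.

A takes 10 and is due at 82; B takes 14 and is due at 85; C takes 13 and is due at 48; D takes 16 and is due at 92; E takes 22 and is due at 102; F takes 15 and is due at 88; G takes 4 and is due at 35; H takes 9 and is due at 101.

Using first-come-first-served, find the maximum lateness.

FIFO (arrival order): A B C D E F G H.
A: 0→10, due 82, lateness -72
B: 10→24, due 85, lateness -61
C: 24→37, due 48, lateness -11
D: 37→53, due 92, lateness -39
E: 53→75, due 102, lateness -27
F: 75→90, due 88, lateness 2
G: 90→94, due 35, lateness 59
H: 94→103, due 101, lateness 2
Maximum = 59.

59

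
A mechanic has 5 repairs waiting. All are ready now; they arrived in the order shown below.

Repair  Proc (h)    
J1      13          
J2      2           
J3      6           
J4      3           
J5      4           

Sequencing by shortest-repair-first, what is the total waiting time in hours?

SPT (increasing processing time): J2 J4 J5 J3 J1.
J2: waits 0, runs 0→2
J4: waits 2, runs 2→5
J5: waits 5, runs 5→9
J3: waits 9, runs 9→15
J1: waits 15, runs 15→28
Sum = 0+2+5+9+15 = 31.

31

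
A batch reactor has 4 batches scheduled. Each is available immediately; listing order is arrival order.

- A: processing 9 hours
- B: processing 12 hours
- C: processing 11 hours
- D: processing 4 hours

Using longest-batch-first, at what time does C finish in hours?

LPT (decreasing processing time): B C A D.
B: 0→12
C: 12→23

23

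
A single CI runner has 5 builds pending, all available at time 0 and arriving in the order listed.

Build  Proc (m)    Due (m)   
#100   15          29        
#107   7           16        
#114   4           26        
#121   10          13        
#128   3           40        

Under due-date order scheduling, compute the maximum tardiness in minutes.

7

EDD (increasing due date): #121 #107 #114 #100 #128.
#121: 0→10, due 13, tardiness 0
#107: 10→17, due 16, tardiness 1
#114: 17→21, due 26, tardiness 0
#100: 21→36, due 29, tardiness 7
#128: 36→39, due 40, tardiness 0
Maximum = 7.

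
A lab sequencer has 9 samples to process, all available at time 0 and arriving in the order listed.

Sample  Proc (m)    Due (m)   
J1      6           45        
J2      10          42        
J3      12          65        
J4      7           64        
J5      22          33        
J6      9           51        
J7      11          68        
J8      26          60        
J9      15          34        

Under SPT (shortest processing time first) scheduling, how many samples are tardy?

SPT (increasing processing time): J1 J4 J6 J2 J7 J3 J9 J5 J8.
J1: 0→6, due 45, tardiness 0
J4: 6→13, due 64, tardiness 0
J6: 13→22, due 51, tardiness 0
J2: 22→32, due 42, tardiness 0
J7: 32→43, due 68, tardiness 0
J3: 43→55, due 65, tardiness 0
J9: 55→70, due 34, tardiness 36
J5: 70→92, due 33, tardiness 59
J8: 92→118, due 60, tardiness 58
Late samples: 3.

3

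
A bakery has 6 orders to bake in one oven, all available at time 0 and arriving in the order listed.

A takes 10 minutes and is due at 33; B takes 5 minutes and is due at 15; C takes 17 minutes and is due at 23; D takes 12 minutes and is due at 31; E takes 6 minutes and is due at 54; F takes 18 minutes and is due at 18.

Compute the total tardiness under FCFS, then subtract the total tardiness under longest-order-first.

-42

FIFO (arrival order): A B C D E F.
A: 0→10, due 33, tardiness 0
B: 10→15, due 15, tardiness 0
C: 15→32, due 23, tardiness 9
D: 32→44, due 31, tardiness 13
E: 44→50, due 54, tardiness 0
F: 50→68, due 18, tardiness 50
Sum = 0+0+9+13+0+50 = 72.
LPT (decreasing processing time): F C D A E B.
F: 0→18, due 18, tardiness 0
C: 18→35, due 23, tardiness 12
D: 35→47, due 31, tardiness 16
A: 47→57, due 33, tardiness 24
E: 57→63, due 54, tardiness 9
B: 63→68, due 15, tardiness 53
Sum = 0+12+16+24+9+53 = 114.
Difference = 72 − 114 = -42.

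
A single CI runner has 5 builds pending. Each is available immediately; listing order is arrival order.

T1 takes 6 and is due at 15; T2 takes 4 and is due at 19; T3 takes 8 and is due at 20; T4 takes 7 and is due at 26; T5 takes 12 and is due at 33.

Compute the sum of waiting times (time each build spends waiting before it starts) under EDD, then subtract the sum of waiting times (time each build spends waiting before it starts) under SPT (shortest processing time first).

3

EDD (increasing due date): T1 T2 T3 T4 T5.
T1: waits 0, runs 0→6
T2: waits 6, runs 6→10
T3: waits 10, runs 10→18
T4: waits 18, runs 18→25
T5: waits 25, runs 25→37
Sum = 0+6+10+18+25 = 59.
SPT (increasing processing time): T2 T1 T4 T3 T5.
T2: waits 0, runs 0→4
T1: waits 4, runs 4→10
T4: waits 10, runs 10→17
T3: waits 17, runs 17→25
T5: waits 25, runs 25→37
Sum = 0+4+10+17+25 = 56.
Difference = 59 − 56 = 3.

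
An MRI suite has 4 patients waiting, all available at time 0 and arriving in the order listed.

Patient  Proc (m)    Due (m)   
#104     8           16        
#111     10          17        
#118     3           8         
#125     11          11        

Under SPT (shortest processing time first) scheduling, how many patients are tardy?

2

SPT (increasing processing time): #118 #104 #111 #125.
#118: 0→3, due 8, tardiness 0
#104: 3→11, due 16, tardiness 0
#111: 11→21, due 17, tardiness 4
#125: 21→32, due 11, tardiness 21
Late patients: 2.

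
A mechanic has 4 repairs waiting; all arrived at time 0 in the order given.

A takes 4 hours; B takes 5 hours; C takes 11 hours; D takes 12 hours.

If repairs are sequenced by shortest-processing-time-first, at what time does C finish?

SPT (increasing processing time): A B C D.
A: 0→4
B: 4→9
C: 9→20

20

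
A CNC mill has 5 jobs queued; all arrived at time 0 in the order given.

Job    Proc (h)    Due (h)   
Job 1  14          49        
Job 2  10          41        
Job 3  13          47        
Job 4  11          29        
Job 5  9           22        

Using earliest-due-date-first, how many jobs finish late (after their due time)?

1

EDD (increasing due date): Job 5 Job 4 Job 2 Job 3 Job 1.
Job 5: 0→9, due 22, tardiness 0
Job 4: 9→20, due 29, tardiness 0
Job 2: 20→30, due 41, tardiness 0
Job 3: 30→43, due 47, tardiness 0
Job 1: 43→57, due 49, tardiness 8
Late jobs: 1.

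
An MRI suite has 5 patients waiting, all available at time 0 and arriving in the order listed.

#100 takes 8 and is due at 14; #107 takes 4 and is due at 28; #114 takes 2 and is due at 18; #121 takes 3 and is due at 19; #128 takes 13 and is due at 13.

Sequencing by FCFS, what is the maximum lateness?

FIFO (arrival order): #100 #107 #114 #121 #128.
#100: 0→8, due 14, lateness -6
#107: 8→12, due 28, lateness -16
#114: 12→14, due 18, lateness -4
#121: 14→17, due 19, lateness -2
#128: 17→30, due 13, lateness 17
Maximum = 17.

17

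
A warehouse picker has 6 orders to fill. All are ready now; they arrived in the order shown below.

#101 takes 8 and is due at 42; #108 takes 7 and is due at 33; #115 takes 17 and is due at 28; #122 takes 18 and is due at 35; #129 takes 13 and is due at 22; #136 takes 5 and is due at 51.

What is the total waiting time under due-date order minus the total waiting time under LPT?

-22

EDD (increasing due date): #129 #115 #108 #122 #101 #136.
#129: waits 0, runs 0→13
#115: waits 13, runs 13→30
#108: waits 30, runs 30→37
#122: waits 37, runs 37→55
#101: waits 55, runs 55→63
#136: waits 63, runs 63→68
Sum = 0+13+30+37+55+63 = 198.
LPT (decreasing processing time): #122 #115 #129 #101 #108 #136.
#122: waits 0, runs 0→18
#115: waits 18, runs 18→35
#129: waits 35, runs 35→48
#101: waits 48, runs 48→56
#108: waits 56, runs 56→63
#136: waits 63, runs 63→68
Sum = 0+18+35+48+56+63 = 220.
Difference = 198 − 220 = -22.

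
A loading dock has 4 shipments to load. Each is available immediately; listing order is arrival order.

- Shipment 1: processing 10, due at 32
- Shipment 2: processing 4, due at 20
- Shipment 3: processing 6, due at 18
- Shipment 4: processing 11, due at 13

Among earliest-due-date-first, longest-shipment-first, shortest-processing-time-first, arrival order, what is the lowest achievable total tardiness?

1

EDD (increasing due date): Shipment 4 Shipment 3 Shipment 2 Shipment 1.
Shipment 4: 0→11, due 13, tardiness 0
Shipment 3: 11→17, due 18, tardiness 0
Shipment 2: 17→21, due 20, tardiness 1
Shipment 1: 21→31, due 32, tardiness 0
Sum = 0+0+1+0 = 1.
LPT (decreasing processing time): Shipment 4 Shipment 1 Shipment 3 Shipment 2.
Shipment 4: 0→11, due 13, tardiness 0
Shipment 1: 11→21, due 32, tardiness 0
Shipment 3: 21→27, due 18, tardiness 9
Shipment 2: 27→31, due 20, tardiness 11
Sum = 0+0+9+11 = 20.
SPT (increasing processing time): Shipment 2 Shipment 3 Shipment 1 Shipment 4.
Shipment 2: 0→4, due 20, tardiness 0
Shipment 3: 4→10, due 18, tardiness 0
Shipment 1: 10→20, due 32, tardiness 0
Shipment 4: 20→31, due 13, tardiness 18
Sum = 0+0+0+18 = 18.
FIFO (arrival order): Shipment 1 Shipment 2 Shipment 3 Shipment 4.
Shipment 1: 0→10, due 32, tardiness 0
Shipment 2: 10→14, due 20, tardiness 0
Shipment 3: 14→20, due 18, tardiness 2
Shipment 4: 20→31, due 13, tardiness 18
Sum = 0+0+2+18 = 20.
EDD 1, LPT 20, SPT 18, FIFO 20 → minimum 1.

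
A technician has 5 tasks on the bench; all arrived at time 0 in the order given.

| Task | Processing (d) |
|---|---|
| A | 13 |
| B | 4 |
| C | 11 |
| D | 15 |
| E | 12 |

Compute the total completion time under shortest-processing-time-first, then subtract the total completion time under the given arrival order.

SPT (increasing processing time): B C E A D.
B: 0→4
C: 4→15
E: 15→27
A: 27→40
D: 40→55
Sum = 4+15+27+40+55 = 141.
FIFO (arrival order): A B C D E.
A: 0→13
B: 13→17
C: 17→28
D: 28→43
E: 43→55
Sum = 13+17+28+43+55 = 156.
Difference = 141 − 156 = -15.

-15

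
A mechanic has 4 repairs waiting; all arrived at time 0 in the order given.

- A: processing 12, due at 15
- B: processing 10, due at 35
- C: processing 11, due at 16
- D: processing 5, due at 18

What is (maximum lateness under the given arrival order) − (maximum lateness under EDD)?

FIFO (arrival order): A B C D.
A: 0→12, due 15, lateness -3
B: 12→22, due 35, lateness -13
C: 22→33, due 16, lateness 17
D: 33→38, due 18, lateness 20
Maximum = 20.
EDD (increasing due date): A C D B.
A: 0→12, due 15, lateness -3
C: 12→23, due 16, lateness 7
D: 23→28, due 18, lateness 10
B: 28→38, due 35, lateness 3
Maximum = 10.
Difference = 20 − 10 = 10.

10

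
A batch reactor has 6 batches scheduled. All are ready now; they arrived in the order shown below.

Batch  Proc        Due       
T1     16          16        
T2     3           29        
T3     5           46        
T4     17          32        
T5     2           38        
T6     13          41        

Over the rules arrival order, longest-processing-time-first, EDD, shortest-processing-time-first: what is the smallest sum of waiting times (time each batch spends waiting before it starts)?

FIFO (arrival order): T1 T2 T3 T4 T5 T6.
T1: waits 0, runs 0→16
T2: waits 16, runs 16→19
T3: waits 19, runs 19→24
T4: waits 24, runs 24→41
T5: waits 41, runs 41→43
T6: waits 43, runs 43→56
Sum = 0+16+19+24+41+43 = 143.
LPT (decreasing processing time): T4 T1 T6 T3 T2 T5.
T4: waits 0, runs 0→17
T1: waits 17, runs 17→33
T6: waits 33, runs 33→46
T3: waits 46, runs 46→51
T2: waits 51, runs 51→54
T5: waits 54, runs 54→56
Sum = 0+17+33+46+51+54 = 201.
EDD (increasing due date): T1 T2 T4 T5 T6 T3.
T1: waits 0, runs 0→16
T2: waits 16, runs 16→19
T4: waits 19, runs 19→36
T5: waits 36, runs 36→38
T6: waits 38, runs 38→51
T3: waits 51, runs 51→56
Sum = 0+16+19+36+38+51 = 160.
SPT (increasing processing time): T5 T2 T3 T6 T1 T4.
T5: waits 0, runs 0→2
T2: waits 2, runs 2→5
T3: waits 5, runs 5→10
T6: waits 10, runs 10→23
T1: waits 23, runs 23→39
T4: waits 39, runs 39→56
Sum = 0+2+5+10+23+39 = 79.
FIFO 143, LPT 201, EDD 160, SPT 79 → minimum 79.

79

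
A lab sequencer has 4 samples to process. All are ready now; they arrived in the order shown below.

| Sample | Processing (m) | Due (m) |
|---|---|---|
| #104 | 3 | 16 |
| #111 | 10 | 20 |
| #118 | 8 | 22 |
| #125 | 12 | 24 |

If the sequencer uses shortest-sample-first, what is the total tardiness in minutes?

10

SPT (increasing processing time): #104 #118 #111 #125.
#104: 0→3, due 16, tardiness 0
#118: 3→11, due 22, tardiness 0
#111: 11→21, due 20, tardiness 1
#125: 21→33, due 24, tardiness 9
Sum = 0+0+1+9 = 10.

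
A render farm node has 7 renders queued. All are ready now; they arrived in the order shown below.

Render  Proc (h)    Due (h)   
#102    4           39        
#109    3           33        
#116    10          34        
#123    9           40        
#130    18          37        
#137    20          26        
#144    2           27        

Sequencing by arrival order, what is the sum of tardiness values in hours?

FIFO (arrival order): #102 #109 #116 #123 #130 #137 #144.
#102: 0→4, due 39, tardiness 0
#109: 4→7, due 33, tardiness 0
#116: 7→17, due 34, tardiness 0
#123: 17→26, due 40, tardiness 0
#130: 26→44, due 37, tardiness 7
#137: 44→64, due 26, tardiness 38
#144: 64→66, due 27, tardiness 39
Sum = 0+0+0+0+7+38+39 = 84.

84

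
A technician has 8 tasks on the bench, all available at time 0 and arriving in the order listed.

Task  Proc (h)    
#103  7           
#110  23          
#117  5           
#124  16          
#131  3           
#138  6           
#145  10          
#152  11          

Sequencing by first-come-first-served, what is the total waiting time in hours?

FIFO (arrival order): #103 #110 #117 #124 #131 #138 #145 #152.
#103: waits 0, runs 0→7
#110: waits 7, runs 7→30
#117: waits 30, runs 30→35
#124: waits 35, runs 35→51
#131: waits 51, runs 51→54
#138: waits 54, runs 54→60
#145: waits 60, runs 60→70
#152: waits 70, runs 70→81
Sum = 0+7+30+35+51+54+60+70 = 307.

307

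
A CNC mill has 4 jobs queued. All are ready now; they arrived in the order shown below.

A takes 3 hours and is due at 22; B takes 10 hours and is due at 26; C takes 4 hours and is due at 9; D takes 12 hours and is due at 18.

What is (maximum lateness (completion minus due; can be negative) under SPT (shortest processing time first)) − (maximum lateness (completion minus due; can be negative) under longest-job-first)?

-6

SPT (increasing processing time): A C B D.
A: 0→3, due 22, lateness -19
C: 3→7, due 9, lateness -2
B: 7→17, due 26, lateness -9
D: 17→29, due 18, lateness 11
Maximum = 11.
LPT (decreasing processing time): D B C A.
D: 0→12, due 18, lateness -6
B: 12→22, due 26, lateness -4
C: 22→26, due 9, lateness 17
A: 26→29, due 22, lateness 7
Maximum = 17.
Difference = 11 − 17 = -6.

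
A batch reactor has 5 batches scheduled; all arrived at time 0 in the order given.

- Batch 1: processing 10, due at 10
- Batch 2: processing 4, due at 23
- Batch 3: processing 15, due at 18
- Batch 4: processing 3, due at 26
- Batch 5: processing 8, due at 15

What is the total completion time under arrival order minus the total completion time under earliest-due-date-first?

FIFO (arrival order): Batch 1 Batch 2 Batch 3 Batch 4 Batch 5.
Batch 1: 0→10
Batch 2: 10→14
Batch 3: 14→29
Batch 4: 29→32
Batch 5: 32→40
Sum = 10+14+29+32+40 = 125.
EDD (increasing due date): Batch 1 Batch 5 Batch 3 Batch 2 Batch 4.
Batch 1: 0→10
Batch 5: 10→18
Batch 3: 18→33
Batch 2: 33→37
Batch 4: 37→40
Sum = 10+18+33+37+40 = 138.
Difference = 125 − 138 = -13.

-13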